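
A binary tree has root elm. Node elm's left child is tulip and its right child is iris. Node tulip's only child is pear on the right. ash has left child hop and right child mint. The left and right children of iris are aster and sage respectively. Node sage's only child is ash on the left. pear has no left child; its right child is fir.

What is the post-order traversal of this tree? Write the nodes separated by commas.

fir, pear, tulip, aster, hop, mint, ash, sage, iris, elm

Post-order visits the left subtree, then the right subtree, then the node.
At elm: go left to tulip.
  At tulip: no left child.
  At tulip: go right to pear.
    At pear: no left child.
    At pear: go right to fir.
      fir is a leaf — visit fir.
    Visit pear.
  Visit tulip.
At elm: go right to iris.
  At iris: go left to aster.
    aster is a leaf — visit aster.
  At iris: go right to sage.
    At sage: go left to ash.
      At ash: go left to hop.
        hop is a leaf — visit hop.
      At ash: go right to mint.
        mint is a leaf — visit mint.
      Visit ash.
    At sage: no right child.
    Visit sage.
  Visit iris.
Visit elm.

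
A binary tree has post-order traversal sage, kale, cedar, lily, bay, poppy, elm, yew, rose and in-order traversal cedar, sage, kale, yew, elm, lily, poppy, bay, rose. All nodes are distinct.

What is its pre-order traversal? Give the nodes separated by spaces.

rose yew cedar kale sage elm poppy lily bay

The last element of post-order is the root; it splits in-order into left and right subtrees.
Root rose: left subtree has 8 nodes {cedar, sage, kale, yew, elm, lily, poppy, bay}, right has 0 { }.
  Root yew: left subtree has 3 nodes {cedar, sage, kale}, right has 4 {elm, lily, poppy, bay}.
    Root cedar: left subtree has 0 nodes { }, right has 2 {sage, kale}.
      Root kale: left subtree has 1 node {sage}, right has 0 { }.
    Root elm: left subtree has 0 nodes { }, right has 3 {lily, poppy, bay}.
      Root poppy: left subtree has 1 node {lily}, right has 1 {bay}.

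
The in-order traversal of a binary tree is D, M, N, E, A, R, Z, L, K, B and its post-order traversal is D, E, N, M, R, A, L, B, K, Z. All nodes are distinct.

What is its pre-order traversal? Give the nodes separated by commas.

Z, A, M, D, N, E, R, K, L, B

The last element of post-order is the root; it splits in-order into left and right subtrees.
Root Z: left subtree has 6 nodes {D, M, N, E, A, R}, right has 3 {L, K, B}.
  Root A: left subtree has 4 nodes {D, M, N, E}, right has 1 {R}.
    Root M: left subtree has 1 node {D}, right has 2 {N, E}.
      Root N: left subtree has 0 nodes { }, right has 1 {E}.
  Root K: left subtree has 1 node {L}, right has 1 {B}.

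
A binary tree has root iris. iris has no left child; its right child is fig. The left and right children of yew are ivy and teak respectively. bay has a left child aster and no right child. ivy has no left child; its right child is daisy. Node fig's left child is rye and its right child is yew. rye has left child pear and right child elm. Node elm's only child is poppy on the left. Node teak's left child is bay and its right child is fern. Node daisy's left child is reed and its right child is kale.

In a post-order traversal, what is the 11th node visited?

Post-order visits the left subtree, then the right subtree, then the node.
At iris: no left child.
At iris: go right to fig.
  At fig: go left to rye.
    At rye: go left to pear.
      pear is a leaf — visit pear.
    At rye: go right to elm.
      At elm: go left to poppy.
        poppy is a leaf — visit poppy.
      At elm: no right child.
      Visit elm.
    Visit rye.
  At fig: go right to yew.
    At yew: go left to ivy.
      At ivy: no left child.
      At ivy: go right to daisy.
        At daisy: go left to reed.
          reed is a leaf — visit reed.
        At daisy: go right to kale.
          kale is a leaf — visit kale.
        Visit daisy.
      Visit ivy.
    At yew: go right to teak.
      At teak: go left to bay.
        At bay: go left to aster.
          aster is a leaf — visit aster.
        At bay: no right child.
        Visit bay.
      At teak: go right to fern.
        fern is a leaf — visit fern.
      Visit teak.
    Visit yew.
  Visit fig.
Visit iris.
Full post-order sequence: pear, poppy, elm, rye, reed, kale, daisy, ivy, aster, bay, fern, teak, yew, fig, iris.

fern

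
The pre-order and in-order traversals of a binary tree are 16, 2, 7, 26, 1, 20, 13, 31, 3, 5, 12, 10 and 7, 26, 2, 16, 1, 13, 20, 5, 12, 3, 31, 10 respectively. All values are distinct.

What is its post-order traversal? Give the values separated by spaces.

The first element of pre-order is the root; it splits in-order into left and right subtrees.
Root 16: left subtree has 3 nodes {7, 26, 2}, right has 8 {1, 13, 20, 5, 12, 3, 31, 10}.
  Root 2: left subtree has 2 nodes {7, 26}, right has 0 { }.
    Root 7: left subtree has 0 nodes { }, right has 1 {26}.
  Root 1: left subtree has 0 nodes { }, right has 7 {13, 20, 5, 12, 3, 31, 10}.
    Root 20: left subtree has 1 node {13}, right has 5 {5, 12, 3, 31, 10}.
      Root 31: left subtree has 3 nodes {5, 12, 3}, right has 1 {10}.
        Root 3: left subtree has 2 nodes {5, 12}, right has 0 { }.
          Root 5: left subtree has 0 nodes { }, right has 1 {12}.

26 7 2 13 12 5 3 10 31 20 1 16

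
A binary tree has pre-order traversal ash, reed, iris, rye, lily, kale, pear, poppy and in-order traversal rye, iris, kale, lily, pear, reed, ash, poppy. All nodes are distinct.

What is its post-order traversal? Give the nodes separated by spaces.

rye kale pear lily iris reed poppy ash

The first element of pre-order is the root; it splits in-order into left and right subtrees.
Root ash: left subtree has 6 nodes {rye, iris, kale, lily, pear, reed}, right has 1 {poppy}.
  Root reed: left subtree has 5 nodes {rye, iris, kale, lily, pear}, right has 0 { }.
    Root iris: left subtree has 1 node {rye}, right has 3 {kale, lily, pear}.
      Root lily: left subtree has 1 node {kale}, right has 1 {pear}.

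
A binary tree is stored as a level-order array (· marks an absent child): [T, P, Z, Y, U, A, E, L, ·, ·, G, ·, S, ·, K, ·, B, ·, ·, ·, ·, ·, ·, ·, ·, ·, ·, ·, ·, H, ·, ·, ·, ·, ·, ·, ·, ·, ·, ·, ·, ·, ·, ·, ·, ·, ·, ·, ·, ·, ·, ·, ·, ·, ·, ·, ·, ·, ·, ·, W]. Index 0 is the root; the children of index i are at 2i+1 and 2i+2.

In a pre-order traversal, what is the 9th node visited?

A

Pre-order visits the node, then its left subtree, then its right subtree.
Visit T.
At T: go left to P.
  Visit P.
  At P: go left to Y.
    Visit Y.
    At Y: go left to L.
      Visit L.
      At L: no left child.
      At L: go right to B.
        B is a leaf — visit B.
    At Y: no right child.
  At P: go right to U.
    Visit U.
    At U: no left child.
    At U: go right to G.
      G is a leaf — visit G.
At T: go right to Z.
  Visit Z.
  At Z: go left to A.
    Visit A.
    At A: no left child.
    At A: go right to S.
      S is a leaf — visit S.
  At Z: go right to E.
    Visit E.
    At E: no left child.
    At E: go right to K.
      Visit K.
      At K: go left to H.
        Visit H.
        At H: no left child.
        At H: go right to W.
          W is a leaf — visit W.
      At K: no right child.
Full pre-order sequence: T, P, Y, L, B, U, G, Z, A, S, E, K, H, W.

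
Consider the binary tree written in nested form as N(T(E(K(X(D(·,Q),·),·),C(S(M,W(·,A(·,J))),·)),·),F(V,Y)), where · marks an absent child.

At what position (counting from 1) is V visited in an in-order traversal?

In-order visits the left subtree, then the node, then the right subtree.
At N: go left to T.
  At T: go left to E.
    At E: go left to K.
      At K: go left to X.
        At X: go left to D.
          At D: no left child.
          Visit D.
          At D: go right to Q.
            Q is a leaf — visit Q.
        Visit X.
        At X: no right child.
      Visit K.
      At K: no right child.
    Visit E.
    At E: go right to C.
      At C: go left to S.
        At S: go left to M.
          M is a leaf — visit M.
        Visit S.
        At S: go right to W.
          At W: no left child.
          Visit W.
          At W: go right to A.
            At A: no left child.
            Visit A.
            At A: go right to J.
              J is a leaf — visit J.
      Visit C.
      At C: no right child.
  Visit T.
  At T: no right child.
Visit N.
At N: go right to F.
  At F: go left to V.
    V is a leaf — visit V.
  Visit F.
  At F: go right to Y.
    Y is a leaf — visit Y.
Full in-order sequence: D, Q, X, K, E, M, S, W, A, J, C, T, N, V, F, Y.

14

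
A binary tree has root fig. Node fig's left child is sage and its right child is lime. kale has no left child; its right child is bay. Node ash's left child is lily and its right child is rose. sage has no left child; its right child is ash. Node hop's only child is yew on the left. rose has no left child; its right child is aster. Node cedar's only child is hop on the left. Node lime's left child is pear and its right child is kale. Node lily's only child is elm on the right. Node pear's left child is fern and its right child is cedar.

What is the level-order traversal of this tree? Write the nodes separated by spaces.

Level-order visits nodes level by level from the root, left to right within each level.
Level 0: fig
Level 1: sage, lime
Level 2: ash, pear, kale
Level 3: lily, rose, fern, cedar, bay
Level 4: elm, aster, hop
Level 5: yew

fig sage lime ash pear kale lily rose fern cedar bay elm aster hop yew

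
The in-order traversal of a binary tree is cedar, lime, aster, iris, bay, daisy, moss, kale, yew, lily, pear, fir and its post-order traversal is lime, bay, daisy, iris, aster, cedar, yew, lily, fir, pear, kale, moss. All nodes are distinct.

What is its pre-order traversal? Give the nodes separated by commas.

moss, cedar, aster, lime, iris, daisy, bay, kale, pear, lily, yew, fir

The last element of post-order is the root; it splits in-order into left and right subtrees.
Root moss: left subtree has 6 nodes {cedar, lime, aster, iris, bay, daisy}, right has 5 {kale, yew, lily, pear, fir}.
  Root cedar: left subtree has 0 nodes { }, right has 5 {lime, aster, iris, bay, daisy}.
    Root aster: left subtree has 1 node {lime}, right has 3 {iris, bay, daisy}.
      Root iris: left subtree has 0 nodes { }, right has 2 {bay, daisy}.
        Root daisy: left subtree has 1 node {bay}, right has 0 { }.
  Root kale: left subtree has 0 nodes { }, right has 4 {yew, lily, pear, fir}.
    Root pear: left subtree has 2 nodes {yew, lily}, right has 1 {fir}.
      Root lily: left subtree has 1 node {yew}, right has 0 { }.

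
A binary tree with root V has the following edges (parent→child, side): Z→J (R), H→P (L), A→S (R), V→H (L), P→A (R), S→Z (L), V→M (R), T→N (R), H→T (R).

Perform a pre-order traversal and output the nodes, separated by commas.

Pre-order visits the node, then its left subtree, then its right subtree.
Visit V.
At V: go left to H.
  Visit H.
  At H: go left to P.
    Visit P.
    At P: no left child.
    At P: go right to A.
      Visit A.
      At A: no left child.
      At A: go right to S.
        Visit S.
        At S: go left to Z.
          Visit Z.
          At Z: no left child.
          At Z: go right to J.
            J is a leaf — visit J.
        At S: no right child.
  At H: go right to T.
    Visit T.
    At T: no left child.
    At T: go right to N.
      N is a leaf — visit N.
At V: go right to M.
  M is a leaf — visit M.

V, H, P, A, S, Z, J, T, N, M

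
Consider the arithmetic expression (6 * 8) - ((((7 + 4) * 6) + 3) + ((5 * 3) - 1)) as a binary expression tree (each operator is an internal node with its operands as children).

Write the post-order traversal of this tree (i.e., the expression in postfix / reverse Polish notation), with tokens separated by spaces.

6 8 * 7 4 + 6 * 3 + 5 3 * 1 - + -

Post-order on an expression tree gives postfix notation: for each operator, emit left operand, right operand, then the operator.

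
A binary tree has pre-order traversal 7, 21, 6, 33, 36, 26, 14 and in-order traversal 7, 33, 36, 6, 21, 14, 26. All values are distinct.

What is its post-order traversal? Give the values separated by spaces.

The first element of pre-order is the root; it splits in-order into left and right subtrees.
Root 7: left subtree has 0 nodes { }, right has 6 {33, 36, 6, 21, 14, 26}.
  Root 21: left subtree has 3 nodes {33, 36, 6}, right has 2 {14, 26}.
    Root 6: left subtree has 2 nodes {33, 36}, right has 0 { }.
      Root 33: left subtree has 0 nodes { }, right has 1 {36}.
    Root 26: left subtree has 1 node {14}, right has 0 { }.

36 33 6 14 26 21 7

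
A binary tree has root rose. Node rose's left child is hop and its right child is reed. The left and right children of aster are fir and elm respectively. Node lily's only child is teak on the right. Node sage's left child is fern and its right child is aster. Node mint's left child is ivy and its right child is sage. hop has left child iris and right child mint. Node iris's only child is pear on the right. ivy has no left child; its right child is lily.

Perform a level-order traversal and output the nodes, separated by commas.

Level-order visits nodes level by level from the root, left to right within each level.
Level 0: rose
Level 1: hop, reed
Level 2: iris, mint
Level 3: pear, ivy, sage
Level 4: lily, fern, aster
Level 5: teak, fir, elm

rose, hop, reed, iris, mint, pear, ivy, sage, lily, fern, aster, teak, fir, elm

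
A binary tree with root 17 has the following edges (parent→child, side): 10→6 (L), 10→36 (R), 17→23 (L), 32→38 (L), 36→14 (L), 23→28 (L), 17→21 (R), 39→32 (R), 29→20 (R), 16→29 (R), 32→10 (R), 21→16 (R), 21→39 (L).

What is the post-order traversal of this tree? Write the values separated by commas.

Post-order visits the left subtree, then the right subtree, then the node.
At 17: go left to 23.
  At 23: go left to 28.
    28 is a leaf — visit 28.
  At 23: no right child.
  Visit 23.
At 17: go right to 21.
  At 21: go left to 39.
    At 39: no left child.
    At 39: go right to 32.
      At 32: go left to 38.
        38 is a leaf — visit 38.
      At 32: go right to 10.
        At 10: go left to 6.
          6 is a leaf — visit 6.
        At 10: go right to 36.
          At 36: go left to 14.
            14 is a leaf — visit 14.
          At 36: no right child.
          Visit 36.
        Visit 10.
      Visit 32.
    Visit 39.
  At 21: go right to 16.
    At 16: no left child.
    At 16: go right to 29.
      At 29: no left child.
      At 29: go right to 20.
        20 is a leaf — visit 20.
      Visit 29.
    Visit 16.
  Visit 21.
Visit 17.

28, 23, 38, 6, 14, 36, 10, 32, 39, 20, 29, 16, 21, 17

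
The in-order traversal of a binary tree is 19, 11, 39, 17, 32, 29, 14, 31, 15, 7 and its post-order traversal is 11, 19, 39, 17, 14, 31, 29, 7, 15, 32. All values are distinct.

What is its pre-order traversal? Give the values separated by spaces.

The last element of post-order is the root; it splits in-order into left and right subtrees.
Root 32: left subtree has 4 nodes {19, 11, 39, 17}, right has 5 {29, 14, 31, 15, 7}.
  Root 17: left subtree has 3 nodes {19, 11, 39}, right has 0 { }.
    Root 39: left subtree has 2 nodes {19, 11}, right has 0 { }.
      Root 19: left subtree has 0 nodes { }, right has 1 {11}.
  Root 15: left subtree has 3 nodes {29, 14, 31}, right has 1 {7}.
    Root 29: left subtree has 0 nodes { }, right has 2 {14, 31}.
      Root 31: left subtree has 1 node {14}, right has 0 { }.

32 17 39 19 11 15 29 31 14 7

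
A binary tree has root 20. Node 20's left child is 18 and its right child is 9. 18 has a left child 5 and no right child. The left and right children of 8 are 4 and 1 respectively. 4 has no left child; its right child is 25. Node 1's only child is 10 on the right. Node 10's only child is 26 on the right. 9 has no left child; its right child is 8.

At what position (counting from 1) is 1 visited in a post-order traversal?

7

Post-order visits the left subtree, then the right subtree, then the node.
At 20: go left to 18.
  At 18: go left to 5.
    5 is a leaf — visit 5.
  At 18: no right child.
  Visit 18.
At 20: go right to 9.
  At 9: no left child.
  At 9: go right to 8.
    At 8: go left to 4.
      At 4: no left child.
      At 4: go right to 25.
        25 is a leaf — visit 25.
      Visit 4.
    At 8: go right to 1.
      At 1: no left child.
      At 1: go right to 10.
        At 10: no left child.
        At 10: go right to 26.
          26 is a leaf — visit 26.
        Visit 10.
      Visit 1.
    Visit 8.
  Visit 9.
Visit 20.
Full post-order sequence: 5, 18, 25, 4, 26, 10, 1, 8, 9, 20.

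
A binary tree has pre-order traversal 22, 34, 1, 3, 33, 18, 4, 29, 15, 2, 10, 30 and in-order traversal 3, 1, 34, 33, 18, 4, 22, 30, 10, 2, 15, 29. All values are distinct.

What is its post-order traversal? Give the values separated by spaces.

3 1 4 18 33 34 30 10 2 15 29 22

The first element of pre-order is the root; it splits in-order into left and right subtrees.
Root 22: left subtree has 6 nodes {3, 1, 34, 33, 18, 4}, right has 5 {30, 10, 2, 15, 29}.
  Root 34: left subtree has 2 nodes {3, 1}, right has 3 {33, 18, 4}.
    Root 1: left subtree has 1 node {3}, right has 0 { }.
    Root 33: left subtree has 0 nodes { }, right has 2 {18, 4}.
      Root 18: left subtree has 0 nodes { }, right has 1 {4}.
  Root 29: left subtree has 4 nodes {30, 10, 2, 15}, right has 0 { }.
    Root 15: left subtree has 3 nodes {30, 10, 2}, right has 0 { }.
      Root 2: left subtree has 2 nodes {30, 10}, right has 0 { }.
        Root 10: left subtree has 1 node {30}, right has 0 { }.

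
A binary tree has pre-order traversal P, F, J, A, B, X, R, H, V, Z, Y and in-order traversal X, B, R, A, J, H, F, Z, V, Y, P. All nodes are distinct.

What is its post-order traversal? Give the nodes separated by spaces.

The first element of pre-order is the root; it splits in-order into left and right subtrees.
Root P: left subtree has 10 nodes {X, B, R, A, J, H, F, Z, V, Y}, right has 0 { }.
  Root F: left subtree has 6 nodes {X, B, R, A, J, H}, right has 3 {Z, V, Y}.
    Root J: left subtree has 4 nodes {X, B, R, A}, right has 1 {H}.
      Root A: left subtree has 3 nodes {X, B, R}, right has 0 { }.
        Root B: left subtree has 1 node {X}, right has 1 {R}.
    Root V: left subtree has 1 node {Z}, right has 1 {Y}.

X R B A H J Z Y V F P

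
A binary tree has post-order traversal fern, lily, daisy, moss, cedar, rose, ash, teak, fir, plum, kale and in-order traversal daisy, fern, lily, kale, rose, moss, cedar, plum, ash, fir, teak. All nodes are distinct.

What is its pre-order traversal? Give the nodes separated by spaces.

The last element of post-order is the root; it splits in-order into left and right subtrees.
Root kale: left subtree has 3 nodes {daisy, fern, lily}, right has 7 {rose, moss, cedar, plum, ash, fir, teak}.
  Root daisy: left subtree has 0 nodes { }, right has 2 {fern, lily}.
    Root lily: left subtree has 1 node {fern}, right has 0 { }.
  Root plum: left subtree has 3 nodes {rose, moss, cedar}, right has 3 {ash, fir, teak}.
    Root rose: left subtree has 0 nodes { }, right has 2 {moss, cedar}.
      Root cedar: left subtree has 1 node {moss}, right has 0 { }.
    Root fir: left subtree has 1 node {ash}, right has 1 {teak}.

kale daisy lily fern plum rose cedar moss fir ash teak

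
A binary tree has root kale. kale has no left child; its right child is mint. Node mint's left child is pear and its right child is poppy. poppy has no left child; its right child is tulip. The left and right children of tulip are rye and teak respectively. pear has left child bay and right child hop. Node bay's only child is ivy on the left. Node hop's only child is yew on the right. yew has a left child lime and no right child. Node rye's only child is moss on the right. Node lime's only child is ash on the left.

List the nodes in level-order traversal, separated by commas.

Level-order visits nodes level by level from the root, left to right within each level.
Level 0: kale
Level 1: mint
Level 2: pear, poppy
Level 3: bay, hop, tulip
Level 4: ivy, yew, rye, teak
Level 5: lime, moss
Level 6: ash

kale, mint, pear, poppy, bay, hop, tulip, ivy, yew, rye, teak, lime, moss, ash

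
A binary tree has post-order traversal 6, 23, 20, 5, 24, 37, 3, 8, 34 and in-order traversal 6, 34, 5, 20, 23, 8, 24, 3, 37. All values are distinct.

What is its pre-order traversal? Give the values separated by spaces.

The last element of post-order is the root; it splits in-order into left and right subtrees.
Root 34: left subtree has 1 node {6}, right has 7 {5, 20, 23, 8, 24, 3, 37}.
  Root 8: left subtree has 3 nodes {5, 20, 23}, right has 3 {24, 3, 37}.
    Root 5: left subtree has 0 nodes { }, right has 2 {20, 23}.
      Root 20: left subtree has 0 nodes { }, right has 1 {23}.
    Root 3: left subtree has 1 node {24}, right has 1 {37}.

34 6 8 5 20 23 3 24 37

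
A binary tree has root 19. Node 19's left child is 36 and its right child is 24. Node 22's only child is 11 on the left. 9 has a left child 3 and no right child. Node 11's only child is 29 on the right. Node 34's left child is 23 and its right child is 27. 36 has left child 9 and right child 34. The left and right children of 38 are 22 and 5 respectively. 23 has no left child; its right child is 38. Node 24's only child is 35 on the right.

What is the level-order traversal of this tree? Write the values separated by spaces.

19 36 24 9 34 35 3 23 27 38 22 5 11 29

Level-order visits nodes level by level from the root, left to right within each level.
Level 0: 19
Level 1: 36, 24
Level 2: 9, 34, 35
Level 3: 3, 23, 27
Level 4: 38
Level 5: 22, 5
Level 6: 11
Level 7: 29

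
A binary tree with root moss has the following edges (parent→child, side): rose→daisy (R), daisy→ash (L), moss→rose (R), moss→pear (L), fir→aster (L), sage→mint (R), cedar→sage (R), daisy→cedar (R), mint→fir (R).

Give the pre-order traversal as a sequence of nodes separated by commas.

Pre-order visits the node, then its left subtree, then its right subtree.
Visit moss.
At moss: go left to pear.
  pear is a leaf — visit pear.
At moss: go right to rose.
  Visit rose.
  At rose: no left child.
  At rose: go right to daisy.
    Visit daisy.
    At daisy: go left to ash.
      ash is a leaf — visit ash.
    At daisy: go right to cedar.
      Visit cedar.
      At cedar: no left child.
      At cedar: go right to sage.
        Visit sage.
        At sage: no left child.
        At sage: go right to mint.
          Visit mint.
          At mint: no left child.
          At mint: go right to fir.
            Visit fir.
            At fir: go left to aster.
              aster is a leaf — visit aster.
            At fir: no right child.

moss, pear, rose, daisy, ash, cedar, sage, mint, fir, aster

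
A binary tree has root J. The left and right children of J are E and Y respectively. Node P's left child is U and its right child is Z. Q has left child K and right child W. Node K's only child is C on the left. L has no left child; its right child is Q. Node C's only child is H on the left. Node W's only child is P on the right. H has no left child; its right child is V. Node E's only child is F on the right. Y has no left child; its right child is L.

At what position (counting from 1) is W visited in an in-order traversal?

11

In-order visits the left subtree, then the node, then the right subtree.
At J: go left to E.
  At E: no left child.
  Visit E.
  At E: go right to F.
    F is a leaf — visit F.
Visit J.
At J: go right to Y.
  At Y: no left child.
  Visit Y.
  At Y: go right to L.
    At L: no left child.
    Visit L.
    At L: go right to Q.
      At Q: go left to K.
        At K: go left to C.
          At C: go left to H.
            At H: no left child.
            Visit H.
            At H: go right to V.
              V is a leaf — visit V.
          Visit C.
          At C: no right child.
        Visit K.
        At K: no right child.
      Visit Q.
      At Q: go right to W.
        At W: no left child.
        Visit W.
        At W: go right to P.
          At P: go left to U.
            U is a leaf — visit U.
          Visit P.
          At P: go right to Z.
            Z is a leaf — visit Z.
Full in-order sequence: E, F, J, Y, L, H, V, C, K, Q, W, U, P, Z.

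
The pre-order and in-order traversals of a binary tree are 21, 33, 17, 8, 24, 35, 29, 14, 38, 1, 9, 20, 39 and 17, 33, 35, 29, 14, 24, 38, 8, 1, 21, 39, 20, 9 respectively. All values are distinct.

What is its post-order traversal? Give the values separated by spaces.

17 14 29 35 38 24 1 8 33 39 20 9 21

The first element of pre-order is the root; it splits in-order into left and right subtrees.
Root 21: left subtree has 9 nodes {17, 33, 35, 29, 14, 24, 38, 8, 1}, right has 3 {39, 20, 9}.
  Root 33: left subtree has 1 node {17}, right has 7 {35, 29, 14, 24, 38, 8, 1}.
    Root 8: left subtree has 5 nodes {35, 29, 14, 24, 38}, right has 1 {1}.
      Root 24: left subtree has 3 nodes {35, 29, 14}, right has 1 {38}.
        Root 35: left subtree has 0 nodes { }, right has 2 {29, 14}.
          Root 29: left subtree has 0 nodes { }, right has 1 {14}.
  Root 9: left subtree has 2 nodes {39, 20}, right has 0 { }.
    Root 20: left subtree has 1 node {39}, right has 0 { }.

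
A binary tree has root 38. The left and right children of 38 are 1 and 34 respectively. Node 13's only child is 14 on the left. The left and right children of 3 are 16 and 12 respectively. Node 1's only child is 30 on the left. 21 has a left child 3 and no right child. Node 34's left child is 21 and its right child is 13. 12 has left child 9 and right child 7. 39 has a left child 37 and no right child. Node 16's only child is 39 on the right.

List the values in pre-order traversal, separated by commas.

Pre-order visits the node, then its left subtree, then its right subtree.
Visit 38.
At 38: go left to 1.
  Visit 1.
  At 1: go left to 30.
    30 is a leaf — visit 30.
  At 1: no right child.
At 38: go right to 34.
  Visit 34.
  At 34: go left to 21.
    Visit 21.
    At 21: go left to 3.
      Visit 3.
      At 3: go left to 16.
        Visit 16.
        At 16: no left child.
        At 16: go right to 39.
          Visit 39.
          At 39: go left to 37.
            37 is a leaf — visit 37.
          At 39: no right child.
      At 3: go right to 12.
        Visit 12.
        At 12: go left to 9.
          9 is a leaf — visit 9.
        At 12: go right to 7.
          7 is a leaf — visit 7.
    At 21: no right child.
  At 34: go right to 13.
    Visit 13.
    At 13: go left to 14.
      14 is a leaf — visit 14.
    At 13: no right child.

38, 1, 30, 34, 21, 3, 16, 39, 37, 12, 9, 7, 13, 14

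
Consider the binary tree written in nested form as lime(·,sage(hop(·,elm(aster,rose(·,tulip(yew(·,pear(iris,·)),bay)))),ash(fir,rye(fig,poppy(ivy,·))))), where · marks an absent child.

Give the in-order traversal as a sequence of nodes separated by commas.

In-order visits the left subtree, then the node, then the right subtree.
At lime: no left child.
Visit lime.
At lime: go right to sage.
  At sage: go left to hop.
    At hop: no left child.
    Visit hop.
    At hop: go right to elm.
      At elm: go left to aster.
        aster is a leaf — visit aster.
      Visit elm.
      At elm: go right to rose.
        At rose: no left child.
        Visit rose.
        At rose: go right to tulip.
          At tulip: go left to yew.
            At yew: no left child.
            Visit yew.
            At yew: go right to pear.
              At pear: go left to iris.
                iris is a leaf — visit iris.
              Visit pear.
              At pear: no right child.
          Visit tulip.
          At tulip: go right to bay.
            bay is a leaf — visit bay.
  Visit sage.
  At sage: go right to ash.
    At ash: go left to fir.
      fir is a leaf — visit fir.
    Visit ash.
    At ash: go right to rye.
      At rye: go left to fig.
        fig is a leaf — visit fig.
      Visit rye.
      At rye: go right to poppy.
        At poppy: go left to ivy.
          ivy is a leaf — visit ivy.
        Visit poppy.
        At poppy: no right child.

lime, hop, aster, elm, rose, yew, iris, pear, tulip, bay, sage, fir, ash, fig, rye, ivy, poppy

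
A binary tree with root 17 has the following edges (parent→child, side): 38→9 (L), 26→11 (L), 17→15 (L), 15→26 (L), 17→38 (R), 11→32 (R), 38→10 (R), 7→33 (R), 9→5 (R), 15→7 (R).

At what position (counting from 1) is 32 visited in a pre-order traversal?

5

Pre-order visits the node, then its left subtree, then its right subtree.
Visit 17.
At 17: go left to 15.
  Visit 15.
  At 15: go left to 26.
    Visit 26.
    At 26: go left to 11.
      Visit 11.
      At 11: no left child.
      At 11: go right to 32.
        32 is a leaf — visit 32.
    At 26: no right child.
  At 15: go right to 7.
    Visit 7.
    At 7: no left child.
    At 7: go right to 33.
      33 is a leaf — visit 33.
At 17: go right to 38.
  Visit 38.
  At 38: go left to 9.
    Visit 9.
    At 9: no left child.
    At 9: go right to 5.
      5 is a leaf — visit 5.
  At 38: go right to 10.
    10 is a leaf — visit 10.
Full pre-order sequence: 17, 15, 26, 11, 32, 7, 33, 38, 9, 5, 10.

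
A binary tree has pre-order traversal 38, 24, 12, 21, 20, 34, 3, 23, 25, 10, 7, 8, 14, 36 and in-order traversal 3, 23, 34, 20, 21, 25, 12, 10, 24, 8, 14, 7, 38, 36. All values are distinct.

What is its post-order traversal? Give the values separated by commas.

The first element of pre-order is the root; it splits in-order into left and right subtrees.
Root 38: left subtree has 12 nodes {3, 23, 34, 20, 21, 25, 12, 10, 24, 8, 14, 7}, right has 1 {36}.
  Root 24: left subtree has 8 nodes {3, 23, 34, 20, 21, 25, 12, 10}, right has 3 {8, 14, 7}.
    Root 12: left subtree has 6 nodes {3, 23, 34, 20, 21, 25}, right has 1 {10}.
      Root 21: left subtree has 4 nodes {3, 23, 34, 20}, right has 1 {25}.
        Root 20: left subtree has 3 nodes {3, 23, 34}, right has 0 { }.
          Root 34: left subtree has 2 nodes {3, 23}, right has 0 { }.
            Root 3: left subtree has 0 nodes { }, right has 1 {23}.
    Root 7: left subtree has 2 nodes {8, 14}, right has 0 { }.
      Root 8: left subtree has 0 nodes { }, right has 1 {14}.

23, 3, 34, 20, 25, 21, 10, 12, 14, 8, 7, 24, 36, 38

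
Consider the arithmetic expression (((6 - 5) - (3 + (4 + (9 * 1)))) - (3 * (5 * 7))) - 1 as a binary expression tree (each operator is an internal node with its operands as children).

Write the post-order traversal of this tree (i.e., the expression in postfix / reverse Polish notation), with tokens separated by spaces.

6 5 - 3 4 9 1 * + + - 3 5 7 * * - 1 -

Post-order on an expression tree gives postfix notation: for each operator, emit left operand, right operand, then the operator.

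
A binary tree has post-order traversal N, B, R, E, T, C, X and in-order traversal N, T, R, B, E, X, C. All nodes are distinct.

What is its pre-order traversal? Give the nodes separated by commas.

The last element of post-order is the root; it splits in-order into left and right subtrees.
Root X: left subtree has 5 nodes {N, T, R, B, E}, right has 1 {C}.
  Root T: left subtree has 1 node {N}, right has 3 {R, B, E}.
    Root E: left subtree has 2 nodes {R, B}, right has 0 { }.
      Root R: left subtree has 0 nodes { }, right has 1 {B}.

X, T, N, E, R, B, C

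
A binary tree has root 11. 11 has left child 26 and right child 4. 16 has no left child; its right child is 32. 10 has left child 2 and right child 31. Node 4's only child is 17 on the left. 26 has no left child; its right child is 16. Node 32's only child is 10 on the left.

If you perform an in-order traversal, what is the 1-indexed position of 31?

5

In-order visits the left subtree, then the node, then the right subtree.
At 11: go left to 26.
  At 26: no left child.
  Visit 26.
  At 26: go right to 16.
    At 16: no left child.
    Visit 16.
    At 16: go right to 32.
      At 32: go left to 10.
        At 10: go left to 2.
          2 is a leaf — visit 2.
        Visit 10.
        At 10: go right to 31.
          31 is a leaf — visit 31.
      Visit 32.
      At 32: no right child.
Visit 11.
At 11: go right to 4.
  At 4: go left to 17.
    17 is a leaf — visit 17.
  Visit 4.
  At 4: no right child.
Full in-order sequence: 26, 16, 2, 10, 31, 32, 11, 17, 4.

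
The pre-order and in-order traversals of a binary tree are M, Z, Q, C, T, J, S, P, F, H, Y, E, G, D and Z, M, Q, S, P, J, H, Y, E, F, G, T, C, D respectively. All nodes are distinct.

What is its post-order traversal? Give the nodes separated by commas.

Z, P, S, E, Y, H, G, F, J, T, D, C, Q, M

The first element of pre-order is the root; it splits in-order into left and right subtrees.
Root M: left subtree has 1 node {Z}, right has 12 {Q, S, P, J, H, Y, E, F, G, T, C, D}.
  Root Q: left subtree has 0 nodes { }, right has 11 {S, P, J, H, Y, E, F, G, T, C, D}.
    Root C: left subtree has 9 nodes {S, P, J, H, Y, E, F, G, T}, right has 1 {D}.
      Root T: left subtree has 8 nodes {S, P, J, H, Y, E, F, G}, right has 0 { }.
        Root J: left subtree has 2 nodes {S, P}, right has 5 {H, Y, E, F, G}.
          Root S: left subtree has 0 nodes { }, right has 1 {P}.
          Root F: left subtree has 3 nodes {H, Y, E}, right has 1 {G}.
            Root H: left subtree has 0 nodes { }, right has 2 {Y, E}.
              Root Y: left subtree has 0 nodes { }, right has 1 {E}.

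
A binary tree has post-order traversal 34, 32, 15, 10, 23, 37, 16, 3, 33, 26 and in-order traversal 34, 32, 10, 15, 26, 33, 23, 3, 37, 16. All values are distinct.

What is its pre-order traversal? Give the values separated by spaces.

The last element of post-order is the root; it splits in-order into left and right subtrees.
Root 26: left subtree has 4 nodes {34, 32, 10, 15}, right has 5 {33, 23, 3, 37, 16}.
  Root 10: left subtree has 2 nodes {34, 32}, right has 1 {15}.
    Root 32: left subtree has 1 node {34}, right has 0 { }.
  Root 33: left subtree has 0 nodes { }, right has 4 {23, 3, 37, 16}.
    Root 3: left subtree has 1 node {23}, right has 2 {37, 16}.
      Root 16: left subtree has 1 node {37}, right has 0 { }.

26 10 32 34 15 33 3 23 16 37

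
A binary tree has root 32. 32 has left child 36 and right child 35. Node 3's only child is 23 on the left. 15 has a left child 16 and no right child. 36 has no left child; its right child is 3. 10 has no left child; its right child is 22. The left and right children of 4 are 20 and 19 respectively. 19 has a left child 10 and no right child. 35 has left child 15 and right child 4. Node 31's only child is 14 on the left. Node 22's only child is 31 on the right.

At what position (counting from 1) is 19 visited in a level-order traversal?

Level-order visits nodes level by level from the root, left to right within each level.
Level 0: 32
Level 1: 36, 35
Level 2: 3, 15, 4
Level 3: 23, 16, 20, 19
Level 4: 10
Level 5: 22
Level 6: 31
Level 7: 14
Full level-order sequence: 32, 36, 35, 3, 15, 4, 23, 16, 20, 19, 10, 22, 31, 14.

10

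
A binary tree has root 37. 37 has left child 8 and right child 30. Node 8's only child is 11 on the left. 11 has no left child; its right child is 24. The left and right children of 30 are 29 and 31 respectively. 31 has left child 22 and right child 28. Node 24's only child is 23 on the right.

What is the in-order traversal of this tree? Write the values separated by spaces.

11 24 23 8 37 29 30 22 31 28

In-order visits the left subtree, then the node, then the right subtree.
At 37: go left to 8.
  At 8: go left to 11.
    At 11: no left child.
    Visit 11.
    At 11: go right to 24.
      At 24: no left child.
      Visit 24.
      At 24: go right to 23.
        23 is a leaf — visit 23.
  Visit 8.
  At 8: no right child.
Visit 37.
At 37: go right to 30.
  At 30: go left to 29.
    29 is a leaf — visit 29.
  Visit 30.
  At 30: go right to 31.
    At 31: go left to 22.
      22 is a leaf — visit 22.
    Visit 31.
    At 31: go right to 28.
      28 is a leaf — visit 28.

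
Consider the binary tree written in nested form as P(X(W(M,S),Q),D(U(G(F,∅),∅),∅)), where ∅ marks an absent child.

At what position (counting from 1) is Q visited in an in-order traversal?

In-order visits the left subtree, then the node, then the right subtree.
At P: go left to X.
  At X: go left to W.
    At W: go left to M.
      M is a leaf — visit M.
    Visit W.
    At W: go right to S.
      S is a leaf — visit S.
  Visit X.
  At X: go right to Q.
    Q is a leaf — visit Q.
Visit P.
At P: go right to D.
  At D: go left to U.
    At U: go left to G.
      At G: go left to F.
        F is a leaf — visit F.
      Visit G.
      At G: no right child.
    Visit U.
    At U: no right child.
  Visit D.
  At D: no right child.
Full in-order sequence: M, W, S, X, Q, P, F, G, U, D.

5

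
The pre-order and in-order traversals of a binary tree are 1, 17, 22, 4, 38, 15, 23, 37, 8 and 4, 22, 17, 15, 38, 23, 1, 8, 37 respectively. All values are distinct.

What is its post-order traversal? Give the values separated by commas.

The first element of pre-order is the root; it splits in-order into left and right subtrees.
Root 1: left subtree has 6 nodes {4, 22, 17, 15, 38, 23}, right has 2 {8, 37}.
  Root 17: left subtree has 2 nodes {4, 22}, right has 3 {15, 38, 23}.
    Root 22: left subtree has 1 node {4}, right has 0 { }.
    Root 38: left subtree has 1 node {15}, right has 1 {23}.
  Root 37: left subtree has 1 node {8}, right has 0 { }.

4, 22, 15, 23, 38, 17, 8, 37, 1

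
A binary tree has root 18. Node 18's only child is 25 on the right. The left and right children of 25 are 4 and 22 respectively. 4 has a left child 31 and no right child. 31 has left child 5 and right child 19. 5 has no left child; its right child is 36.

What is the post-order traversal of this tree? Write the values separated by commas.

36, 5, 19, 31, 4, 22, 25, 18

Post-order visits the left subtree, then the right subtree, then the node.
At 18: no left child.
At 18: go right to 25.
  At 25: go left to 4.
    At 4: go left to 31.
      At 31: go left to 5.
        At 5: no left child.
        At 5: go right to 36.
          36 is a leaf — visit 36.
        Visit 5.
      At 31: go right to 19.
        19 is a leaf — visit 19.
      Visit 31.
    At 4: no right child.
    Visit 4.
  At 25: go right to 22.
    22 is a leaf — visit 22.
  Visit 25.
Visit 18.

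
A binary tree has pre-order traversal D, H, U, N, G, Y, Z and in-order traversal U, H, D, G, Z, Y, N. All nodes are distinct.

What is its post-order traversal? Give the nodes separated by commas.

The first element of pre-order is the root; it splits in-order into left and right subtrees.
Root D: left subtree has 2 nodes {U, H}, right has 4 {G, Z, Y, N}.
  Root H: left subtree has 1 node {U}, right has 0 { }.
  Root N: left subtree has 3 nodes {G, Z, Y}, right has 0 { }.
    Root G: left subtree has 0 nodes { }, right has 2 {Z, Y}.
      Root Y: left subtree has 1 node {Z}, right has 0 { }.

U, H, Z, Y, G, N, D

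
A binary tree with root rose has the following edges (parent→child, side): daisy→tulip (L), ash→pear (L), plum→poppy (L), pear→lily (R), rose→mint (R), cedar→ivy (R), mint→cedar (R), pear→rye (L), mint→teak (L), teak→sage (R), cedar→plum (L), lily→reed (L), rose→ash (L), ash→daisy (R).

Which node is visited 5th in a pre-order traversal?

lily

Pre-order visits the node, then its left subtree, then its right subtree.
Visit rose.
At rose: go left to ash.
  Visit ash.
  At ash: go left to pear.
    Visit pear.
    At pear: go left to rye.
      rye is a leaf — visit rye.
    At pear: go right to lily.
      Visit lily.
      At lily: go left to reed.
        reed is a leaf — visit reed.
      At lily: no right child.
  At ash: go right to daisy.
    Visit daisy.
    At daisy: go left to tulip.
      tulip is a leaf — visit tulip.
    At daisy: no right child.
At rose: go right to mint.
  Visit mint.
  At mint: go left to teak.
    Visit teak.
    At teak: no left child.
    At teak: go right to sage.
      sage is a leaf — visit sage.
  At mint: go right to cedar.
    Visit cedar.
    At cedar: go left to plum.
      Visit plum.
      At plum: go left to poppy.
        poppy is a leaf — visit poppy.
      At plum: no right child.
    At cedar: go right to ivy.
      ivy is a leaf — visit ivy.
Full pre-order sequence: rose, ash, pear, rye, lily, reed, daisy, tulip, mint, teak, sage, cedar, plum, poppy, ivy.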